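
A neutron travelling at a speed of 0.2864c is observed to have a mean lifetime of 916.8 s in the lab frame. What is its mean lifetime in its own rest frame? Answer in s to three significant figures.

γ = 1/√(1 − 0.2864²) = 1/√0.9180 = 1.044
The lab-frame lifetime is the dilated interval; the proper lifetime is τ₀ = Δt/γ = 916.8/1.044 s.

τ₀ = 878 s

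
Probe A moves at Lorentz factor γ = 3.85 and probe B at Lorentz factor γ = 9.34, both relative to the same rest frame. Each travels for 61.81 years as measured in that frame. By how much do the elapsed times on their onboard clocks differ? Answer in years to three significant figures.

|τ_A − τ_B| = 9.44 years

A: γ = 3.85; τ_A = 61.81/3.850 = 16.05 years.
B: γ = 9.34; τ_B = 61.81/9.340 = 6.618 years.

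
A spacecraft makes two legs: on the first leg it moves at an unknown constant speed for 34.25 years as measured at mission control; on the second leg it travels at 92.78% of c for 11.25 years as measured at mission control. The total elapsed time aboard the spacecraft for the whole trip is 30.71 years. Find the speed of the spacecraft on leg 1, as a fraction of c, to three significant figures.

Leg 1: speed unknown; τ_1 = 34.25/γ_1.
Leg 2: β = 0.9278; γ = 1/√(1 − 0.9278²) = 1/√0.1392 = 2.680; τ_2 = 11.25/2.680 = 4.197 years.
Total proper time: τ_1 + 4.197 = 30.71, so τ_1 = 30.71 − 4.197 = 26.51 years.
γ_1 = 34.25/26.51 = 1.292; β = √(1 − 1/γ²) = √0.4008.

β = 0.633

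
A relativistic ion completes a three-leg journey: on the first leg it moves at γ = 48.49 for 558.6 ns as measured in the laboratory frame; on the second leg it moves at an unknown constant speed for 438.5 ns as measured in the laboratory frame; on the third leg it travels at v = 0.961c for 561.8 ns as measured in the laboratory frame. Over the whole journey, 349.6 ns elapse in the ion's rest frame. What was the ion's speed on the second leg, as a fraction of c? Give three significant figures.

Leg 1: γ = 48.49; τ_1 = 558.6/48.49 = 11.52 ns.
Leg 2: speed unknown; τ_2 = 438.5/γ_2.
Leg 3: γ = 1/√(1 − 0.961²) = 1/√0.07648 = 3.616; τ_3 = 561.8/3.616 = 155.4 ns.
Total proper time: 11.52 + τ_2 + 155.4 = 349.6, so τ_2 = 349.6 − 166.9 = 182.7 ns.
γ_2 = 438.5/182.7 = 2.400; β = √(1 − 1/γ²) = √0.8264.

β = 0.909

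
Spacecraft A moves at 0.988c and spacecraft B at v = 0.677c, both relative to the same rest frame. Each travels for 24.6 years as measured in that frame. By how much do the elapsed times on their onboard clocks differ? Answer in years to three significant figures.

A: γ = 1/√(1 − 0.988²) = 1/√0.02386 = 6.474; τ_A = 24.6/6.474 = 3.800 years.
B: γ = 1/√(1 − 0.677²) = 1/√0.5417 = 1.359; τ_B = 24.6/1.359 = 18.11 years.

|τ_A − τ_B| = 14.3 years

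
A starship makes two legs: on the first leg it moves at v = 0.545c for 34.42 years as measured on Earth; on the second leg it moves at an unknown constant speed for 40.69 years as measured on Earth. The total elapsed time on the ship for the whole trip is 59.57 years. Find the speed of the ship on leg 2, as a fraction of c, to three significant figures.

Leg 1: γ = 1/√(1 − 0.545²) = 1/√0.7030 = 1.193; τ_1 = 34.42/1.193 = 28.86 years.
Leg 2: speed unknown; τ_2 = 40.69/γ_2.
Total proper time: 28.86 + τ_2 = 59.57, so τ_2 = 59.57 − 28.86 = 30.71 years.
γ_2 = 40.69/30.71 = 1.325; β = √(1 − 1/γ²) = √0.4303.

β = 0.656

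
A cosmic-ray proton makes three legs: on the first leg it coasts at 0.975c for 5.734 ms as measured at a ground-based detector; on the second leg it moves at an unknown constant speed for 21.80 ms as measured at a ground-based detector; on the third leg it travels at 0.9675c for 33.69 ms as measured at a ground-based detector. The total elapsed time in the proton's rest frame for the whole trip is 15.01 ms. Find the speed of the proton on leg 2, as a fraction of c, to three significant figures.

β = 0.971

Leg 1: γ = 1/√(1 − 0.975²) = 1/√0.04938 = 4.500; τ_1 = 5.734/4.500 = 1.274 ms.
Leg 2: speed unknown; τ_2 = 21.80/γ_2.
Leg 3: γ = 1/√(1 − 0.9675²) = 1/√0.06394 = 3.955; τ_3 = 33.69/3.955 = 8.519 ms.
Total proper time: 1.274 + τ_2 + 8.519 = 15.01, so τ_2 = 15.01 − 9.793 = 5.217 ms.
γ_2 = 21.80/5.217 = 4.179; β = √(1 − 1/γ²) = √0.9427.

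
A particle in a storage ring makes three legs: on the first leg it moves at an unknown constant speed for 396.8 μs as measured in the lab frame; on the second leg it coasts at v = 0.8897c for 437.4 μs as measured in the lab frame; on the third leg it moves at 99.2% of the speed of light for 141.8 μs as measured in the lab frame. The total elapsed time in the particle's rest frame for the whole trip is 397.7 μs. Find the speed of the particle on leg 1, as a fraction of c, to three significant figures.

β = 0.891

Leg 1: speed unknown; τ_1 = 396.8/γ_1.
Leg 2: γ = 1/√(1 − 0.8897²) = 1/√0.2084 = 2.190; τ_2 = 437.4/2.190 = 199.7 μs.
Leg 3: β = 0.992; γ = 1/√(1 − 0.992²) = 1/√0.01594 = 7.922; τ_3 = 141.8/7.922 = 17.90 μs.
Total proper time: τ_1 + 199.7 + 17.90 = 397.7, so τ_1 = 397.7 − 217.6 = 180.1 μs.
γ_1 = 396.8/180.1 = 2.203; β = √(1 − 1/γ²) = √0.7940.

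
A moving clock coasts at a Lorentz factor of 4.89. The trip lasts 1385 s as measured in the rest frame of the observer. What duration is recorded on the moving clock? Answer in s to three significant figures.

γ = 4.89
The interval measured in the rest frame of the observer is the dilated one; the clock on the moving clock measures the proper time τ = Δt/γ = 1385/4.890 s.

τ = 283 s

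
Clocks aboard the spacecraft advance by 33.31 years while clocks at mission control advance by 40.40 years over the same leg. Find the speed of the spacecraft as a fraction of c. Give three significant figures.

The proper time is measured aboard the spacecraft (both events occur at the spacecraft's location); Δt is measured at mission control. γ = Δt/τ = 40.40/33.31 = 1.213.
β = √(1 − 1/γ²) = √(1 − 0.6798) = √0.3202

v = 0.566c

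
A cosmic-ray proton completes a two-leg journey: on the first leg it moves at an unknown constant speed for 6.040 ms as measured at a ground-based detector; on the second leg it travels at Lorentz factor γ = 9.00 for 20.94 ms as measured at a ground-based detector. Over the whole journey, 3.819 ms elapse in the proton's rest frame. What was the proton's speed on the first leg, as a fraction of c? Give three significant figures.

β = 0.969

Leg 1: speed unknown; τ_1 = 6.040/γ_1.
Leg 2: γ = 9.00; τ_2 = 20.94/9.000 = 2.327 ms.
Total proper time: τ_1 + 2.327 = 3.819, so τ_1 = 3.819 − 2.327 = 1.492 ms.
γ_1 = 6.040/1.492 = 4.047; β = √(1 − 1/γ²) = √0.9390.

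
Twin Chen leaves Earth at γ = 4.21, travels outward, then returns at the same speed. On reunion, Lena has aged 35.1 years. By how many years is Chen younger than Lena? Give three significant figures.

γ = 4.21
Chen's elapsed proper time: τ = 35.1/4.210 = 8.337 years.
Age gap = Δt − τ = 35.1 − 8.337 years.

Δt − τ = 26.8 years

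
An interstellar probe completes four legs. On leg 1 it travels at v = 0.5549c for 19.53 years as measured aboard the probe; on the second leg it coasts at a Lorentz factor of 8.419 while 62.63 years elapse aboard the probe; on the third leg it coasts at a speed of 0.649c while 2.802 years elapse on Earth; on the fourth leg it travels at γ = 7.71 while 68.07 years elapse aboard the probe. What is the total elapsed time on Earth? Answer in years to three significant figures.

Leg 1: γ = 1/√(1 − 0.5549²) = 1/√0.6921 = 1.202; Δt_1 = 1.202 × 19.53 = 23.48 years.
Leg 2: γ = 8.419; Δt_2 = 8.419 × 62.63 = 527.3 years.
Leg 3: 2.802 years is already measured on Earth.
Leg 4: γ = 7.71; Δt_4 = 7.710 × 68.07 = 524.8 years.
Total: 23.48 + 527.3 + 2.802 + 524.8 years.

Δt = 1080 years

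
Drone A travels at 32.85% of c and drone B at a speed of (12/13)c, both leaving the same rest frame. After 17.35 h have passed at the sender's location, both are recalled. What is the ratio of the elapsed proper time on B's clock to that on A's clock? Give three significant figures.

A: β = 0.3285; γ = 1/√(1 − 0.3285²) = 1/√0.8921 = 1.059. B: γ = 1/√(1 − (12/13)²) = 13/5 = 2.600.
τ_A/τ_B = γ_B/γ_A = 2.600/1.059 = 2.456, so τ_B/τ_A = 0.4072.

τ_B/τ_A = 0.407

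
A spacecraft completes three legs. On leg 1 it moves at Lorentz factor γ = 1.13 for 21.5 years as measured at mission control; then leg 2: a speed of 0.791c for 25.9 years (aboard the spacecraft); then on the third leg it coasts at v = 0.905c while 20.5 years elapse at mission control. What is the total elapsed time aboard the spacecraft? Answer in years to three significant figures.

τ = 53.6 years

Leg 1: γ = 1.13; τ_1 = 21.5/1.130 = 19.03 years.
Leg 2: 25.9 years is already measured aboard the spacecraft.
Leg 3: γ = 1/√(1 − 0.905²) = 1/√0.1810 = 2.351; τ_3 = 20.5/2.351 = 8.721 years.
Total: 19.03 + 25.90 + 8.721 years.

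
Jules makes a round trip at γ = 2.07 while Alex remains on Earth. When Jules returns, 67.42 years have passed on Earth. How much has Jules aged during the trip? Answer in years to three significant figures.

γ = 2.07
Jules's clock measures proper time along the trip: τ = Δt/γ = 67.42/2.070 years.

τ = 32.6 years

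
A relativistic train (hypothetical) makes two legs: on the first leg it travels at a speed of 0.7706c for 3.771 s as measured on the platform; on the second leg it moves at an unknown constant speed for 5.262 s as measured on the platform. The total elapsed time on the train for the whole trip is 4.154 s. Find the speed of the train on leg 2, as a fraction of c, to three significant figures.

Leg 1: γ = 1/√(1 − 0.7706²) = 1/√0.4062 = 1.569; τ_1 = 3.771/1.569 = 2.403 s.
Leg 2: speed unknown; τ_2 = 5.262/γ_2.
Total proper time: 2.403 + τ_2 = 4.154, so τ_2 = 4.154 − 2.403 = 1.751 s.
γ_2 = 5.262/1.751 = 3.006; β = √(1 − 1/γ²) = √0.8893.

β = 0.943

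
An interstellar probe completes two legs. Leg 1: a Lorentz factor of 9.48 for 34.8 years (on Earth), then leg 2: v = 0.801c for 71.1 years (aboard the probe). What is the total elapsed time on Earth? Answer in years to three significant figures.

Δt = 154 years

Leg 1: 34.8 years is already measured on Earth.
Leg 2: γ = 1/√(1 − 0.801²) = 1/√0.3584 = 1.670; Δt_2 = 1.670 × 71.1 = 118.8 years.
Total: 34.80 + 118.8 years.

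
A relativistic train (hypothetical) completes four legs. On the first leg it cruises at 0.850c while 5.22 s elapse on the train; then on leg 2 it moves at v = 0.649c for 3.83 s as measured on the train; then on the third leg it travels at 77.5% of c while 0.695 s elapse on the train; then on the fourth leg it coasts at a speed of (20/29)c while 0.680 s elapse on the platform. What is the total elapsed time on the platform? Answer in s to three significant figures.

Leg 1: γ = 1/√(1 − 0.850²) = 1/√0.2775 = 1.898; Δt_1 = 1.898 × 5.22 = 9.909 s.
Leg 2: γ = 1/√(1 − 0.649²) = 1/√0.5788 = 1.314; Δt_2 = 1.314 × 3.83 = 5.034 s.
Leg 3: β = 0.775; γ = 1/√(1 − 0.775²) = 1/√0.3994 = 1.582; Δt_3 = 1.582 × 0.695 = 1.100 s.
Leg 4: 0.680 s is already measured on the platform.
Total: 9.909 + 5.034 + 1.100 + 0.6800 s.

Δt = 16.7 s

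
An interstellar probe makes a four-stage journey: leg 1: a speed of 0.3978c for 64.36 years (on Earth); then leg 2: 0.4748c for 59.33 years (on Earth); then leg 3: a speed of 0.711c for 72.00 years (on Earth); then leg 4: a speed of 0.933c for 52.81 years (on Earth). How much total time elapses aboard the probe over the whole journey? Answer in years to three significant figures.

Leg 1: γ = 1/√(1 − 0.3978²) = 1/√0.8418 = 1.090; τ_1 = 64.36/1.090 = 59.05 years.
Leg 2: γ = 1/√(1 − 0.4748²) = 1/√0.7746 = 1.136; τ_2 = 59.33/1.136 = 52.22 years.
Leg 3: γ = 1/√(1 − 0.711²) = 1/√0.4945 = 1.422; τ_3 = 72.00/1.422 = 50.63 years.
Leg 4: γ = 1/√(1 − 0.933²) = 1/√0.1295 = 2.779; τ_4 = 52.81/2.779 = 19.01 years.
Total: 59.05 + 52.22 + 50.63 + 19.01 years.

τ = 181 years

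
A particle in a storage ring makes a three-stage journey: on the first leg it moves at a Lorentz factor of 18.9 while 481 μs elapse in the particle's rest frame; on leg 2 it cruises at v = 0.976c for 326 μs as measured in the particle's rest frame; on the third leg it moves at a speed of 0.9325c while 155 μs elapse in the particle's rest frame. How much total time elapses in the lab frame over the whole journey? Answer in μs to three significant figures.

Δt = 1.10×10⁴ μs

Leg 1: γ = 18.9; Δt_1 = 18.90 × 481 = 9091 μs.
Leg 2: γ = 1/√(1 − 0.976²) = 1/√0.04742 = 4.592; Δt_2 = 4.592 × 326 = 1497 μs.
Leg 3: γ = 1/√(1 − 0.9325²) = 1/√0.1304 = 2.769; Δt_3 = 2.769 × 155 = 429.2 μs.
Total: 9091 + 1497 + 429.2 μs.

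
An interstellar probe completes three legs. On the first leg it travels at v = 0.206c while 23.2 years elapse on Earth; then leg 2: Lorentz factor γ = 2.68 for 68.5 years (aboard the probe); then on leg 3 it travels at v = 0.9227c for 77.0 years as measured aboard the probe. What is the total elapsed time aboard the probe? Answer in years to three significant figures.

Leg 1: γ = 1/√(1 − 0.206²) = 1/√0.9576 = 1.022; τ_1 = 23.2/1.022 = 22.70 years.
Leg 2: 68.5 years is already measured aboard the probe.
Leg 3: 77.0 years is already measured aboard the probe.
Total: 22.70 + 68.50 + 77.00 years.

τ = 168 years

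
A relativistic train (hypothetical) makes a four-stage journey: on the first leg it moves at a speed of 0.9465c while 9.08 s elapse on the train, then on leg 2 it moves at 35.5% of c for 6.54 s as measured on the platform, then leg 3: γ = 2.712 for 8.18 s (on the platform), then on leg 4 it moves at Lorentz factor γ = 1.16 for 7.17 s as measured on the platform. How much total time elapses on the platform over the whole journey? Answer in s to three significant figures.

Δt = 50.0 s

Leg 1: γ = 1/√(1 − 0.9465²) = 1/√0.1041 = 3.099; Δt_1 = 3.099 × 9.08 = 28.14 s.
Leg 2: 6.54 s is already measured on the platform.
Leg 3: 8.18 s is already measured on the platform.
Leg 4: 7.17 s is already measured on the platform.
Total: 28.14 + 6.540 + 8.180 + 7.170 s.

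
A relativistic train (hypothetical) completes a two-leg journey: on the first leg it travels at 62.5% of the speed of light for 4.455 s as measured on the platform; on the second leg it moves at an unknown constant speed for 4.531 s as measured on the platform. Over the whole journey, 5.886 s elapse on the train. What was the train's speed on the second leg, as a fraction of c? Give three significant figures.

Leg 1: β = 0.625; γ = 1/√(1 − 0.625²) = 1/√0.6094 = 1.281; τ_1 = 4.455/1.281 = 3.478 s.
Leg 2: speed unknown; τ_2 = 4.531/γ_2.
Total proper time: 3.478 + τ_2 = 5.886, so τ_2 = 5.886 − 3.478 = 2.408 s.
γ_2 = 4.531/2.408 = 1.881; β = √(1 − 1/γ²) = √0.7175.

β = 0.847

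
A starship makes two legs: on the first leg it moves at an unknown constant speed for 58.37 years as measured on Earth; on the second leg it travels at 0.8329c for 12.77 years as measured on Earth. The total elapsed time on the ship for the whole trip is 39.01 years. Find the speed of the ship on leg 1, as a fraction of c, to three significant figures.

β = 0.837

Leg 1: speed unknown; τ_1 = 58.37/γ_1.
Leg 2: γ = 1/√(1 − 0.8329²) = 1/√0.3063 = 1.807; τ_2 = 12.77/1.807 = 7.067 years.
Total proper time: τ_1 + 7.067 = 39.01, so τ_1 = 39.01 − 7.067 = 31.94 years.
γ_1 = 58.37/31.94 = 1.827; β = √(1 − 1/γ²) = √0.7005.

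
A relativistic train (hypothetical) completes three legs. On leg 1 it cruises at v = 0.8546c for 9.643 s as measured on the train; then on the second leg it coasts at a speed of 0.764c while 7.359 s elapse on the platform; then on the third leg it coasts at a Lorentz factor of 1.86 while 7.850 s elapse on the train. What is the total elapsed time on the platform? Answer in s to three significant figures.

Leg 1: γ = 1/√(1 − 0.8546²) = 1/√0.2697 = 1.926; Δt_1 = 1.926 × 9.643 = 18.57 s.
Leg 2: 7.359 s is already measured on the platform.
Leg 3: γ = 1.86; Δt_3 = 1.860 × 7.850 = 14.60 s.
Total: 18.57 + 7.359 + 14.60 s.

Δt = 40.5 s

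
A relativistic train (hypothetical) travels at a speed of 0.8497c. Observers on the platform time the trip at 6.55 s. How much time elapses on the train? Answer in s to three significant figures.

γ = 1/√(1 − 0.8497²) = 1/√0.2780 = 1.897
The interval measured on the platform is the dilated one; the clock on the train measures the proper time τ = Δt/γ = 6.55/1.897 s.

τ = 3.45 s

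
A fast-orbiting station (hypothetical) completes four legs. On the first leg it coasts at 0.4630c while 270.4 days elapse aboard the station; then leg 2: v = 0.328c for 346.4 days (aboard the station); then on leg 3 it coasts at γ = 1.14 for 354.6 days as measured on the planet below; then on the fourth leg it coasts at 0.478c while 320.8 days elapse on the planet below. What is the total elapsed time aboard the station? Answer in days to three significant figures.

Leg 1: 270.4 days is already measured aboard the station.
Leg 2: 346.4 days is already measured aboard the station.
Leg 3: γ = 1.14; τ_3 = 354.6/1.140 = 311.1 days.
Leg 4: γ = 1/√(1 − 0.478²) = 1/√0.7715 = 1.138; τ_4 = 320.8/1.138 = 281.8 days.
Total: 270.4 + 346.4 + 311.1 + 281.8 days.

τ = 1210 days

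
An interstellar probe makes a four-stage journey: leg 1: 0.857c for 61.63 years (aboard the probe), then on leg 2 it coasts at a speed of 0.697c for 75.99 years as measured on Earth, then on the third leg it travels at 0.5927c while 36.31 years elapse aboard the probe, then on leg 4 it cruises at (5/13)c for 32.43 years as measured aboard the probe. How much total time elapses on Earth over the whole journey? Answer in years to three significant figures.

Δt = 276 years

Leg 1: γ = 1/√(1 − 0.857²) = 1/√0.2656 = 1.941; Δt_1 = 1.941 × 61.63 = 119.6 years.
Leg 2: 75.99 years is already measured on Earth.
Leg 3: γ = 1/√(1 − 0.5927²) = 1/√0.6487 = 1.242; Δt_3 = 1.242 × 36.31 = 45.08 years.
Leg 4: γ = 1/√(1 − (5/13)²) = 13/12 ≈ 1.083; Δt_4 = 1.083 × 32.43 = 35.13 years.
Total: 119.6 + 75.99 + 45.08 + 35.13 years.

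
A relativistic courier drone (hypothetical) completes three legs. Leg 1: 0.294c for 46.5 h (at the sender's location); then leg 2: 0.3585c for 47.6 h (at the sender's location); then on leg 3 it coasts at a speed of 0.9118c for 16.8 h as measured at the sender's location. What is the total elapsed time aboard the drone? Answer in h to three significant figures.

τ = 95.8 h

Leg 1: γ = 1/√(1 − 0.294²) = 1/√0.9136 = 1.046; τ_1 = 46.5/1.046 = 44.44 h.
Leg 2: γ = 1/√(1 − 0.3585²) = 1/√0.8715 = 1.071; τ_2 = 47.6/1.071 = 44.44 h.
Leg 3: γ = 1/√(1 − 0.9118²) = 1/√0.1686 = 2.435; τ_3 = 16.8/2.435 = 6.899 h.
Total: 44.44 + 44.44 + 6.899 h.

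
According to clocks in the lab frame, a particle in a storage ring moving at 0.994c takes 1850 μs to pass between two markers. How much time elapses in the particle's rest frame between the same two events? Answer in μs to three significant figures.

τ = 202 μs

γ = 1/√(1 − 0.994²) = 1/√0.01196 = 9.142
The interval measured in the lab frame is the dilated one; the clock in the particle's rest frame measures the proper time τ = Δt/γ = 1850/9.142 μs.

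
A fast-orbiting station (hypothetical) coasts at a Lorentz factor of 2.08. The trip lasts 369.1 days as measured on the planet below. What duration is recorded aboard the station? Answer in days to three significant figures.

τ = 177 days

γ = 2.08
The interval measured on the planet below is the dilated one; the clock aboard the station measures the proper time τ = Δt/γ = 369.1/2.080 days.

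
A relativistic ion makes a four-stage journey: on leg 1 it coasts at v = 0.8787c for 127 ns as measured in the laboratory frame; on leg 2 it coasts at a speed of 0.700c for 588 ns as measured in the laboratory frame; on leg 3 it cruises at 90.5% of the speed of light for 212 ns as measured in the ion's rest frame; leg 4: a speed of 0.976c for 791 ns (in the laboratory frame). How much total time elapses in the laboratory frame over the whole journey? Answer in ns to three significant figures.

Leg 1: 127 ns is already measured in the laboratory frame.
Leg 2: 588 ns is already measured in the laboratory frame.
Leg 3: β = 0.905; γ = 1/√(1 − 0.905²) = 1/√0.1810 = 2.351; Δt_3 = 2.351 × 212 = 498.3 ns.
Leg 4: 791 ns is already measured in the laboratory frame.
Total: 127.0 + 588.0 + 498.3 + 791.0 ns.

Δt = 2000 ns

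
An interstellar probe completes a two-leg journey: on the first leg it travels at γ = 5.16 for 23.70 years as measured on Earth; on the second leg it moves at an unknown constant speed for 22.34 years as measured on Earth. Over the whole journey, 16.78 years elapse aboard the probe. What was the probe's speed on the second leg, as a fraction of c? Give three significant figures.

β = 0.838

Leg 1: γ = 5.16; τ_1 = 23.70/5.160 = 4.593 years.
Leg 2: speed unknown; τ_2 = 22.34/γ_2.
Total proper time: 4.593 + τ_2 = 16.78, so τ_2 = 16.78 − 4.593 = 12.19 years.
γ_2 = 22.34/12.19 = 1.833; β = √(1 − 1/γ²) = √0.7024.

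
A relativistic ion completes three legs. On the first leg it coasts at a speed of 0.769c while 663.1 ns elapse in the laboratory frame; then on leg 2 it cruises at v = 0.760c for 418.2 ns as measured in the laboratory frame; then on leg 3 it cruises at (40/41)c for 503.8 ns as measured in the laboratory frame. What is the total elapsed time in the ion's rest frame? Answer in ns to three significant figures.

τ = 806 ns

Leg 1: γ = 1/√(1 − 0.769²) = 1/√0.4086 = 1.564; τ_1 = 663.1/1.564 = 423.9 ns.
Leg 2: γ = 1/√(1 − 0.760²) = 1/√0.4224 = 1.539; τ_2 = 418.2/1.539 = 271.8 ns.
Leg 3: γ = 1/√(1 − (40/41)²) = 41/9 ≈ 4.556; τ_3 = 503.8/4.556 = 110.6 ns.
Total: 423.9 + 271.8 + 110.6 ns.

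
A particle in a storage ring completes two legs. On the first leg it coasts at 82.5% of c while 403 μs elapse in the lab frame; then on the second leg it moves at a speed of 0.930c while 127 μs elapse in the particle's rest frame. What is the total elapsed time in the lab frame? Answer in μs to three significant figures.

Leg 1: 403 μs is already measured in the lab frame.
Leg 2: γ = 1/√(1 − 0.930²) = 1/√0.1351 = 2.721; Δt_2 = 2.721 × 127 = 345.5 μs.
Total: 403.0 + 345.5 μs.

Δt = 749 μs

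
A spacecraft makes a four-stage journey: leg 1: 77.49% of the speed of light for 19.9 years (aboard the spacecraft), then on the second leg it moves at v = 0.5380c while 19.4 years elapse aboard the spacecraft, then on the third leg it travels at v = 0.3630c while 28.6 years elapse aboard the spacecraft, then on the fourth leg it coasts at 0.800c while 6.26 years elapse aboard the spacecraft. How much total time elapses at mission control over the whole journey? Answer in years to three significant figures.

Δt = 95.6 years

Leg 1: β = 0.7749; γ = 1/√(1 − 0.7749²) = 1/√0.3995 = 1.582; Δt_1 = 1.582 × 19.9 = 31.48 years.
Leg 2: γ = 1/√(1 − 0.5380²) = 1/√0.7106 = 1.186; Δt_2 = 1.186 × 19.4 = 23.01 years.
Leg 3: γ = 1/√(1 − 0.3630²) = 1/√0.8682 = 1.073; Δt_3 = 1.073 × 28.6 = 30.69 years.
Leg 4: γ = 1/√(1 − 0.800²) = 5/3 ≈ 1.667; Δt_4 = 1.667 × 6.26 = 10.43 years.
Total: 31.48 + 23.01 + 30.69 + 10.43 years.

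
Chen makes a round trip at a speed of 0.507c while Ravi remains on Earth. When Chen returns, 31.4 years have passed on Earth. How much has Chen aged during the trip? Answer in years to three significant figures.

τ = 27.1 years

γ = 1/√(1 − 0.507²) = 1/√0.7430 = 1.160
Chen's clock measures proper time along the trip: τ = Δt/γ = 31.4/1.160 years.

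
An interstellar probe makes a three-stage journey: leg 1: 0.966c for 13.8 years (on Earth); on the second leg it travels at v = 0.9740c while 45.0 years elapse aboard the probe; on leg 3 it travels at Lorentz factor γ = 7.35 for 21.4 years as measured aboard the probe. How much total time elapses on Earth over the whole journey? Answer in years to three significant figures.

Leg 1: 13.8 years is already measured on Earth.
Leg 2: γ = 1/√(1 − 0.9740²) = 1/√0.05132 = 4.414; Δt_2 = 4.414 × 45.0 = 198.6 years.
Leg 3: γ = 7.35; Δt_3 = 7.350 × 21.4 = 157.3 years.
Total: 13.80 + 198.6 + 157.3 years.

Δt = 370 years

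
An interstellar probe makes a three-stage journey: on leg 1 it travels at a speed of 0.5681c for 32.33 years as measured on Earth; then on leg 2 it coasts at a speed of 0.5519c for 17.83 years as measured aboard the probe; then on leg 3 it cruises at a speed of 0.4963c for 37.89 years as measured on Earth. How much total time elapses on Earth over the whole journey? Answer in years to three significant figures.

Δt = 91.6 years

Leg 1: 32.33 years is already measured on Earth.
Leg 2: γ = 1/√(1 − 0.5519²) = 1/√0.6954 = 1.199; Δt_2 = 1.199 × 17.83 = 21.38 years.
Leg 3: 37.89 years is already measured on Earth.
Total: 32.33 + 21.38 + 37.89 years.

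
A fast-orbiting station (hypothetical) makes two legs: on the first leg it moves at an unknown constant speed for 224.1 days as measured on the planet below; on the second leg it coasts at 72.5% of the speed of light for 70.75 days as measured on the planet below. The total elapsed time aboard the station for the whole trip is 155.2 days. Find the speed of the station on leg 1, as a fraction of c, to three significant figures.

Leg 1: speed unknown; τ_1 = 224.1/γ_1.
Leg 2: β = 0.725; γ = 1/√(1 − 0.725²) = 1/√0.4744 = 1.452; τ_2 = 70.75/1.452 = 48.73 days.
Total proper time: τ_1 + 48.73 = 155.2, so τ_1 = 155.2 − 48.73 = 106.5 days.
γ_1 = 224.1/106.5 = 2.105; β = √(1 − 1/γ²) = √0.7743.

β = 0.880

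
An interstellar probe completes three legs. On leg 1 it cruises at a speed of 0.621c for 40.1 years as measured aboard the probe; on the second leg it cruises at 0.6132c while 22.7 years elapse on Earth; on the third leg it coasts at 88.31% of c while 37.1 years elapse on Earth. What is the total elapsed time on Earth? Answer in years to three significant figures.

Leg 1: γ = 1/√(1 − 0.621²) = 1/√0.6144 = 1.276; Δt_1 = 1.276 × 40.1 = 51.16 years.
Leg 2: 22.7 years is already measured on Earth.
Leg 3: 37.1 years is already measured on Earth.
Total: 51.16 + 22.70 + 37.10 years.

Δt = 111 years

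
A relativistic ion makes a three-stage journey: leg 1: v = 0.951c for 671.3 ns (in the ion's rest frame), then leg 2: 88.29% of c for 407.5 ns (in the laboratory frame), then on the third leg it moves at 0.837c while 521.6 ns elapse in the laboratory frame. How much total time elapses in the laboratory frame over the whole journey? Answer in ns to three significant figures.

Δt = 3100 ns

Leg 1: γ = 1/√(1 − 0.951²) = 1/√0.09560 = 3.234; Δt_1 = 3.234 × 671.3 = 2171 ns.
Leg 2: 407.5 ns is already measured in the laboratory frame.
Leg 3: 521.6 ns is already measured in the laboratory frame.
Total: 2171 + 407.5 + 521.6 ns.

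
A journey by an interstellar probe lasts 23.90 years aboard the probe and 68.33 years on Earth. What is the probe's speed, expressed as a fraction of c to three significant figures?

v = 0.937c

The proper time is measured aboard the probe (both events occur at the probe's location); Δt is measured on Earth. γ = Δt/τ = 68.33/23.90 = 2.859.
β = √(1 − 1/γ²) = √(1 − 0.1223) = √0.8777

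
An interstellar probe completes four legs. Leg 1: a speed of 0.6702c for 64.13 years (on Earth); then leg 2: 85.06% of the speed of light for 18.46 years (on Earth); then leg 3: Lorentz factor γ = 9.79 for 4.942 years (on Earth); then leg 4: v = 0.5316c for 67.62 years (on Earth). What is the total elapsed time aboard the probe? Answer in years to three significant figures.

Leg 1: γ = 1/√(1 − 0.6702²) = 1/√0.5508 = 1.347; τ_1 = 64.13/1.347 = 47.60 years.
Leg 2: β = 0.8506; γ = 1/√(1 − 0.8506²) = 1/√0.2765 = 1.902; τ_2 = 18.46/1.902 = 9.707 years.
Leg 3: γ = 9.79; τ_3 = 4.942/9.790 = 0.5048 years.
Leg 4: γ = 1/√(1 − 0.5316²) = 1/√0.7174 = 1.181; τ_4 = 67.62/1.181 = 57.27 years.
Total: 47.60 + 9.707 + 0.5048 + 57.27 years.

τ = 115 years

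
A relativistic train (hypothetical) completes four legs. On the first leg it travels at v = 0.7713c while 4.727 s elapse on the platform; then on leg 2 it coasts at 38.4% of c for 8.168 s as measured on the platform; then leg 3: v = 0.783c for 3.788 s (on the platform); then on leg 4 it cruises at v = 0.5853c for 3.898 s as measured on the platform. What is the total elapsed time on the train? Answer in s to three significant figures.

Leg 1: γ = 1/√(1 − 0.7713²) = 1/√0.4051 = 1.571; τ_1 = 4.727/1.571 = 3.009 s.
Leg 2: β = 0.384; γ = 1/√(1 − 0.384²) = 1/√0.8525 = 1.083; τ_2 = 8.168/1.083 = 7.542 s.
Leg 3: γ = 1/√(1 − 0.783²) = 1/√0.3869 = 1.608; τ_3 = 3.788/1.608 = 2.356 s.
Leg 4: γ = 1/√(1 − 0.5853²) = 1/√0.6574 = 1.233; τ_4 = 3.898/1.233 = 3.161 s.
Total: 3.009 + 7.542 + 2.356 + 3.161 s.

τ = 16.1 s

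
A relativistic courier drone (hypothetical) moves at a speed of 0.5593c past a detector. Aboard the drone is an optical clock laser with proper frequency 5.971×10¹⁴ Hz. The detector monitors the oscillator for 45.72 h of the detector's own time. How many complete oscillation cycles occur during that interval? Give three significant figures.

N = 8.15×10¹⁹

γ = 1/√(1 − 0.5593²) = 1/√0.6872 = 1.206
During 45.72 h of lab time, the oscillator's proper time advances by τ = Δt/γ = 45.72/1.206 = 37.90 h = 1.364×10⁵ s.
N = f × τ = 5.971×10¹⁴ × 1.364×10⁵ = 8.147×10¹⁹.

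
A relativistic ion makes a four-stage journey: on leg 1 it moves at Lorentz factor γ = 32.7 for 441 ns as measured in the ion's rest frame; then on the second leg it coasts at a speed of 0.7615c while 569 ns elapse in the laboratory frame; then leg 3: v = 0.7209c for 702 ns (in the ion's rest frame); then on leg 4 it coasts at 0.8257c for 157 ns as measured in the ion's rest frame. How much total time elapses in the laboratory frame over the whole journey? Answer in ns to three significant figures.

Leg 1: γ = 32.7; Δt_1 = 32.70 × 441 = 1.442×10⁴ ns.
Leg 2: 569 ns is already measured in the laboratory frame.
Leg 3: γ = 1/√(1 − 0.7209²) = 1/√0.4803 = 1.443; Δt_3 = 1.443 × 702 = 1013 ns.
Leg 4: γ = 1/√(1 − 0.8257²) = 1/√0.3182 = 1.773; Δt_4 = 1.773 × 157 = 278.3 ns.
Total: 1.442×10⁴ + 569.0 + 1013 + 278.3 ns.

Δt = 1.63×10⁴ ns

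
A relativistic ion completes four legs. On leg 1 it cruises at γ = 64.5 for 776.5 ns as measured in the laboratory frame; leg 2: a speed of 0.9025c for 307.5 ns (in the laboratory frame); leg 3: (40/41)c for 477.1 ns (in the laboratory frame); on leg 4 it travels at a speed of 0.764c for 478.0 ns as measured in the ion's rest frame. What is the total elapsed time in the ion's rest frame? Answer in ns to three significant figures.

Leg 1: γ = 64.5; τ_1 = 776.5/64.50 = 12.04 ns.
Leg 2: γ = 1/√(1 − 0.9025²) = 1/√0.1855 = 2.322; τ_2 = 307.5/2.322 = 132.4 ns.
Leg 3: γ = 1/√(1 − (40/41)²) = 41/9 ≈ 4.556; τ_3 = 477.1/4.556 = 104.7 ns.
Leg 4: 478.0 ns is already measured in the ion's rest frame.
Total: 12.04 + 132.4 + 104.7 + 478.0 ns.

τ = 727 ns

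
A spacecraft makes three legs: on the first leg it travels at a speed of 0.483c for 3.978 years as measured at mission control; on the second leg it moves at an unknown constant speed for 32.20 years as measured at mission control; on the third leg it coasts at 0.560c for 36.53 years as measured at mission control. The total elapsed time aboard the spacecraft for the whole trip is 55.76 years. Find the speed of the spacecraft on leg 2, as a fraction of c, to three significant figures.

β = 0.730

Leg 1: γ = 1/√(1 − 0.483²) = 1/√0.7667 = 1.142; τ_1 = 3.978/1.142 = 3.483 years.
Leg 2: speed unknown; τ_2 = 32.20/γ_2.
Leg 3: γ = 1/√(1 − 0.560²) = 1/√0.6864 = 1.207; τ_3 = 36.53/1.207 = 30.26 years.
Total proper time: 3.483 + τ_2 + 30.26 = 55.76, so τ_2 = 55.76 − 33.75 = 22.01 years.
γ_2 = 32.20/22.01 = 1.463; β = √(1 − 1/γ²) = √0.5327.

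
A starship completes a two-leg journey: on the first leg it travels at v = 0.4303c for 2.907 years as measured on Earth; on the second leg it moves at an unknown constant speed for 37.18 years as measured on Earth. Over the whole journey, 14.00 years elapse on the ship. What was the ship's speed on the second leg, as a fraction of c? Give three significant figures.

Leg 1: γ = 1/√(1 − 0.4303²) = 1/√0.8148 = 1.108; τ_1 = 2.907/1.108 = 2.624 years.
Leg 2: speed unknown; τ_2 = 37.18/γ_2.
Total proper time: 2.624 + τ_2 = 14.00, so τ_2 = 14.00 − 2.624 = 11.38 years.
γ_2 = 37.18/11.38 = 3.268; β = √(1 − 1/γ²) = √0.9064.

β = 0.952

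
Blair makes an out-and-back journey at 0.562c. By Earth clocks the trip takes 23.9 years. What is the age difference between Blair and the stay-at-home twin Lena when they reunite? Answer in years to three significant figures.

γ = 1/√(1 − 0.562²) = 1/√0.6842 = 1.209
Blair's elapsed proper time: τ = 23.9/1.209 = 19.77 years.
Age gap = Δt − τ = 23.9 − 19.77 years.

Δt − τ = 4.13 years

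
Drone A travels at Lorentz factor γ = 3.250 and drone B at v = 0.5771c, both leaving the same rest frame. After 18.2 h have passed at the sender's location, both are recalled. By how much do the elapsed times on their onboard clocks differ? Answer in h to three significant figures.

|τ_A − τ_B| = 9.26 h

A: γ = 3.250; τ_A = 18.2/3.250 = 5.600 h.
B: γ = 1/√(1 − 0.5771²) = 1/√0.6670 = 1.224; τ_B = 18.2/1.224 = 14.86 h.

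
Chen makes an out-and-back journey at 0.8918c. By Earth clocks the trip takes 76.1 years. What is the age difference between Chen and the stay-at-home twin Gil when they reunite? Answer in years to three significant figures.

γ = 1/√(1 − 0.8918²) = 1/√0.2047 = 2.210
Chen's elapsed proper time: τ = 76.1/2.210 = 34.43 years.
Age gap = Δt − τ = 76.1 − 34.43 years.

Δt − τ = 41.7 years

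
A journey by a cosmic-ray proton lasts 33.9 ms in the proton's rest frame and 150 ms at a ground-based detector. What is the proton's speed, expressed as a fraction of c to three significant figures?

v = 0.974c

The proper time is measured in the proton's rest frame (both events occur at the proton's location); Δt is measured at a ground-based detector. γ = Δt/τ = 150/33.9 = 4.425.
β = √(1 − 1/γ²) = √(1 − 0.05108) = √0.9489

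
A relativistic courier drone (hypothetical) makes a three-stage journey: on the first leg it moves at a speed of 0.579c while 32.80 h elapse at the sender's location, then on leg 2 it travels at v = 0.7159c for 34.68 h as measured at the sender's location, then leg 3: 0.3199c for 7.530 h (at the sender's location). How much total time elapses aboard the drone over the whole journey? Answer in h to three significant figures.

Leg 1: γ = 1/√(1 − 0.579²) = 1/√0.6648 = 1.227; τ_1 = 32.80/1.227 = 26.74 h.
Leg 2: γ = 1/√(1 − 0.7159²) = 1/√0.4875 = 1.432; τ_2 = 34.68/1.432 = 24.21 h.
Leg 3: γ = 1/√(1 − 0.3199²) = 1/√0.8977 = 1.055; τ_3 = 7.530/1.055 = 7.134 h.
Total: 26.74 + 24.21 + 7.134 h.

τ = 58.1 h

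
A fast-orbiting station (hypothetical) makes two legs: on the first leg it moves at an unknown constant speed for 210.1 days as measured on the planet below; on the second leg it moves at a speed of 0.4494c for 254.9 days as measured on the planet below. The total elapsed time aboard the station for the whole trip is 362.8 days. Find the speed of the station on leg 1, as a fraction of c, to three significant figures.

β = 0.766

Leg 1: speed unknown; τ_1 = 210.1/γ_1.
Leg 2: γ = 1/√(1 − 0.4494²) = 1/√0.7980 = 1.119; τ_2 = 254.9/1.119 = 227.7 days.
Total proper time: τ_1 + 227.7 = 362.8, so τ_1 = 362.8 − 227.7 = 135.1 days.
γ_1 = 210.1/135.1 = 1.555; β = √(1 − 1/γ²) = √0.5866.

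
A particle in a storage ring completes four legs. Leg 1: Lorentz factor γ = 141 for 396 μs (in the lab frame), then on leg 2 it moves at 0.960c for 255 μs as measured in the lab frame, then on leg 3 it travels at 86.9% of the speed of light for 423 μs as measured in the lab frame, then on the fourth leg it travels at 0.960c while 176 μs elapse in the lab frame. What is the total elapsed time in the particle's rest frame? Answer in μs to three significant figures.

Leg 1: γ = 141; τ_1 = 396/141.0 = 2.809 μs.
Leg 2: γ = 1/√(1 − 0.960²) = 25/7 ≈ 3.571; τ_2 = 255/3.571 = 71.40 μs.
Leg 3: β = 0.869; γ = 1/√(1 − 0.869²) = 1/√0.2448 = 2.021; τ_3 = 423/2.021 = 209.3 μs.
Leg 4: γ = 1/√(1 − 0.960²) = 25/7 ≈ 3.571; τ_4 = 176/3.571 = 49.28 μs.
Total: 2.809 + 71.40 + 209.3 + 49.28 μs.

τ = 333 μs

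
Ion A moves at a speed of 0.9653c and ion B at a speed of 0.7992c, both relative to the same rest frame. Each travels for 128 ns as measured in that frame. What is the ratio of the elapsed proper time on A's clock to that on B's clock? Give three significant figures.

A: γ = 1/√(1 − 0.9653²) = 1/√0.06820 = 3.829. B: γ = 1/√(1 − 0.7992²) = 1/√0.3613 = 1.664.
τ_A/τ_B = γ_B/γ_A = 1.664/3.829 = 0.4345, so τ_A/τ_B = 0.4345.

τ_A/τ_B = 0.434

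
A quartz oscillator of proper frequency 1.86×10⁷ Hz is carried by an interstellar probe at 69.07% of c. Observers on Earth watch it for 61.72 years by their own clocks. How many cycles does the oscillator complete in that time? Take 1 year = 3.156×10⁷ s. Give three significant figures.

N = 2.62×10¹⁶

β = 0.6907; γ = 1/√(1 − 0.6907²) = 1/√0.5229 = 1.383
During 61.72 years of lab time, the oscillator's proper time advances by τ = Δt/γ = 61.72/1.383 = 44.63 years = 1.409×10⁹ s.
N = f × τ = 1.86×10⁷ × 1.409×10⁹ = 2.620×10¹⁶.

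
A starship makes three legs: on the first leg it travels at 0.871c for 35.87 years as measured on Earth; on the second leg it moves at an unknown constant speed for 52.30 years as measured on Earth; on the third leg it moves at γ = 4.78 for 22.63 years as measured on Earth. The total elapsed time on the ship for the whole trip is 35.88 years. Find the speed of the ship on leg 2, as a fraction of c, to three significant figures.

Leg 1: γ = 1/√(1 − 0.871²) = 1/√0.2414 = 2.035; τ_1 = 35.87/2.035 = 17.62 years.
Leg 2: speed unknown; τ_2 = 52.30/γ_2.
Leg 3: γ = 4.78; τ_3 = 22.63/4.780 = 4.734 years.
Total proper time: 17.62 + τ_2 + 4.734 = 35.88, so τ_2 = 35.88 − 22.36 = 13.52 years.
γ_2 = 52.30/13.52 = 3.867; β = √(1 − 1/γ²) = √0.9331.

β = 0.966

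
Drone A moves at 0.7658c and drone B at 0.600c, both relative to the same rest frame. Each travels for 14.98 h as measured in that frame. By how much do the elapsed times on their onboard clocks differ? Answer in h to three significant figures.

|τ_A − τ_B| = 2.35 h

A: γ = 1/√(1 − 0.7658²) = 1/√0.4136 = 1.555; τ_A = 14.98/1.555 = 9.633 h.
B: γ = 1/√(1 − 0.600²) = 5/4 = 1.250; τ_B = 14.98/1.250 = 11.98 h.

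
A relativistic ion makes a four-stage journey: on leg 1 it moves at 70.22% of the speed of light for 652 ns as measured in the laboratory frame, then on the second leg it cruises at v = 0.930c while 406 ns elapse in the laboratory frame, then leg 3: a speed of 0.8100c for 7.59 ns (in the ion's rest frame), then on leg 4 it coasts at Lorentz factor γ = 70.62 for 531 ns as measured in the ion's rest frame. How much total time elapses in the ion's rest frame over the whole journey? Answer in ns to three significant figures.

Leg 1: β = 0.7022; γ = 1/√(1 − 0.7022²) = 1/√0.5069 = 1.405; τ_1 = 652/1.405 = 464.2 ns.
Leg 2: γ = 1/√(1 − 0.930²) = 1/√0.1351 = 2.721; τ_2 = 406/2.721 = 149.2 ns.
Leg 3: 7.59 ns is already measured in the ion's rest frame.
Leg 4: 531 ns is already measured in the ion's rest frame.
Total: 464.2 + 149.2 + 7.590 + 531.0 ns.

τ = 1150 ns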